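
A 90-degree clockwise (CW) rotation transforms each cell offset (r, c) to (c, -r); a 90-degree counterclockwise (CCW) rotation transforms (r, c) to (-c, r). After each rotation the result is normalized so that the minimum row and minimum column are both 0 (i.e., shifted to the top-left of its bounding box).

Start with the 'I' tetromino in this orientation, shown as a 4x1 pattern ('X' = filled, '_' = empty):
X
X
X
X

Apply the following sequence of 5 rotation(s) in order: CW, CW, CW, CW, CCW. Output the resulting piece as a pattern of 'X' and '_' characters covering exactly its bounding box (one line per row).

Start:
X
X
X
X
After rotation 1 (CW):
XXXX
After rotation 2 (CW):
X
X
X
X
After rotation 3 (CW):
XXXX
After rotation 4 (CW):
X
X
X
X
After rotation 5 (CCW):
XXXX

Answer: XXXX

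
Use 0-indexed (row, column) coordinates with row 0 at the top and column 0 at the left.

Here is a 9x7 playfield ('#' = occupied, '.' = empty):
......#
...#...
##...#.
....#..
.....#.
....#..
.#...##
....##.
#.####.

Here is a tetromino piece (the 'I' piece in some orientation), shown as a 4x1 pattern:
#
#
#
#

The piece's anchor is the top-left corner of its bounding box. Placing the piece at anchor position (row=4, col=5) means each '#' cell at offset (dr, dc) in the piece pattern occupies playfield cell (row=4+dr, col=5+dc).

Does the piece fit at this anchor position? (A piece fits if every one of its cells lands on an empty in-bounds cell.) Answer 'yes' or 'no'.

Answer: no

Derivation:
Check each piece cell at anchor (4, 5):
  offset (0,0) -> (4,5): occupied ('#') -> FAIL
  offset (1,0) -> (5,5): empty -> OK
  offset (2,0) -> (6,5): occupied ('#') -> FAIL
  offset (3,0) -> (7,5): occupied ('#') -> FAIL
All cells valid: no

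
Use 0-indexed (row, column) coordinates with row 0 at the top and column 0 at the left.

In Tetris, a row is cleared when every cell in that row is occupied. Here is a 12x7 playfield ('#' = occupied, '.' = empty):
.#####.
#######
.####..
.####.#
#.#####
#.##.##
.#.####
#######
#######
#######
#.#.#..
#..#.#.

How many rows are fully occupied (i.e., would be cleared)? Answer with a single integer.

Check each row:
  row 0: 2 empty cells -> not full
  row 1: 0 empty cells -> FULL (clear)
  row 2: 3 empty cells -> not full
  row 3: 2 empty cells -> not full
  row 4: 1 empty cell -> not full
  row 5: 2 empty cells -> not full
  row 6: 2 empty cells -> not full
  row 7: 0 empty cells -> FULL (clear)
  row 8: 0 empty cells -> FULL (clear)
  row 9: 0 empty cells -> FULL (clear)
  row 10: 4 empty cells -> not full
  row 11: 4 empty cells -> not full
Total rows cleared: 4

Answer: 4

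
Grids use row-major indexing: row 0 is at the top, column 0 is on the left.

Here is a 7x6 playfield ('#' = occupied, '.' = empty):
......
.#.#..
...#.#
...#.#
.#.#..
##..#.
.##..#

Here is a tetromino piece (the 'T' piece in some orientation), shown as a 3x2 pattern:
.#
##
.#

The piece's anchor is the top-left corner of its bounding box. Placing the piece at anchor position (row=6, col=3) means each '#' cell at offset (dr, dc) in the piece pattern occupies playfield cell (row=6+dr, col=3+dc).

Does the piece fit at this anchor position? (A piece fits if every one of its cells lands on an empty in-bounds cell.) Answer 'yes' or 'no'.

Answer: no

Derivation:
Check each piece cell at anchor (6, 3):
  offset (0,1) -> (6,4): empty -> OK
  offset (1,0) -> (7,3): out of bounds -> FAIL
  offset (1,1) -> (7,4): out of bounds -> FAIL
  offset (2,1) -> (8,4): out of bounds -> FAIL
All cells valid: no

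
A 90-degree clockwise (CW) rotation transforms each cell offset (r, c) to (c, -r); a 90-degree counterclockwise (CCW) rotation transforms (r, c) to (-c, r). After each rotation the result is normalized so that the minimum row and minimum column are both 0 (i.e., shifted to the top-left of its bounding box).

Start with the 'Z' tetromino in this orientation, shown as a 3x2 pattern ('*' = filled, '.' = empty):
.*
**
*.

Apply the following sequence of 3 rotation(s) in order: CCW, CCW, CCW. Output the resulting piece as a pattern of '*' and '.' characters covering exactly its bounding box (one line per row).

Answer: **.
.**

Derivation:
Start:
.*
**
*.
After rotation 1 (CCW):
**.
.**
After rotation 2 (CCW):
.*
**
*.
After rotation 3 (CCW):
**.
.**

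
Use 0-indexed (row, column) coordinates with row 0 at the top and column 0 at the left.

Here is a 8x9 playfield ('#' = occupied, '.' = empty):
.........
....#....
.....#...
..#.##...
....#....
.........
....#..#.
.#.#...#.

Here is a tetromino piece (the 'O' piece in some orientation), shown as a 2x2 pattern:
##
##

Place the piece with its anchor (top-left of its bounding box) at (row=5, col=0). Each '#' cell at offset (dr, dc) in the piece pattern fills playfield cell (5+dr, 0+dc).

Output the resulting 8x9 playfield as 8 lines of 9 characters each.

Answer: .........
....#....
.....#...
..#.##...
....#....
##.......
##..#..#.
.#.#...#.

Derivation:
Fill (5+0,0+0) = (5,0)
Fill (5+0,0+1) = (5,1)
Fill (5+1,0+0) = (6,0)
Fill (5+1,0+1) = (6,1)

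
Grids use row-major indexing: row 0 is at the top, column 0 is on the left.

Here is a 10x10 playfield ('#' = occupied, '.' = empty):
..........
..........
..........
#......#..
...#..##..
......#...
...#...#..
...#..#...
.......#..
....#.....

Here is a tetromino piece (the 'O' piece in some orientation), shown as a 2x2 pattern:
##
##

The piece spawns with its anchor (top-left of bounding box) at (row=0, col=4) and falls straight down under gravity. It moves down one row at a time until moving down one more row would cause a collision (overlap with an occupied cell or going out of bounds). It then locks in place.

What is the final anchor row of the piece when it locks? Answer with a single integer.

Answer: 7

Derivation:
Spawn at (row=0, col=4). Try each row:
  row 0: fits
  row 1: fits
  row 2: fits
  row 3: fits
  row 4: fits
  row 5: fits
  row 6: fits
  row 7: fits
  row 8: blocked -> lock at row 7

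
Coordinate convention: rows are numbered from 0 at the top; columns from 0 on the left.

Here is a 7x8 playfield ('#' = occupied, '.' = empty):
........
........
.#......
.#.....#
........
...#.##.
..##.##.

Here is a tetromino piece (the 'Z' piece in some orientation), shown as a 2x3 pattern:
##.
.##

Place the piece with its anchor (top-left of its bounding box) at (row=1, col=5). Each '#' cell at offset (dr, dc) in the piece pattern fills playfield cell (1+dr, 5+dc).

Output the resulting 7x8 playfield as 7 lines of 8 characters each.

Answer: ........
.....##.
.#....##
.#.....#
........
...#.##.
..##.##.

Derivation:
Fill (1+0,5+0) = (1,5)
Fill (1+0,5+1) = (1,6)
Fill (1+1,5+1) = (2,6)
Fill (1+1,5+2) = (2,7)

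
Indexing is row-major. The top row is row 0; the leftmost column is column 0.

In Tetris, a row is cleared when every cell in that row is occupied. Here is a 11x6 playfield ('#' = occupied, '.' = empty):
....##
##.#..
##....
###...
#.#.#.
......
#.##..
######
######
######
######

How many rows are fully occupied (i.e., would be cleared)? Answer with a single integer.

Answer: 4

Derivation:
Check each row:
  row 0: 4 empty cells -> not full
  row 1: 3 empty cells -> not full
  row 2: 4 empty cells -> not full
  row 3: 3 empty cells -> not full
  row 4: 3 empty cells -> not full
  row 5: 6 empty cells -> not full
  row 6: 3 empty cells -> not full
  row 7: 0 empty cells -> FULL (clear)
  row 8: 0 empty cells -> FULL (clear)
  row 9: 0 empty cells -> FULL (clear)
  row 10: 0 empty cells -> FULL (clear)
Total rows cleared: 4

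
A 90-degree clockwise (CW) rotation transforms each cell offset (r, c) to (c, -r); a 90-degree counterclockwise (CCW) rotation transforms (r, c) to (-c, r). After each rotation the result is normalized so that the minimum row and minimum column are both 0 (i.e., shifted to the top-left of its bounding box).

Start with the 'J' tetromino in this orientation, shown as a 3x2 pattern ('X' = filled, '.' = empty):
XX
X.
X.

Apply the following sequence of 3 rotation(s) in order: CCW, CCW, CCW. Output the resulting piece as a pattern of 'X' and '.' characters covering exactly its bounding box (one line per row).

Answer: XXX
..X

Derivation:
Start:
XX
X.
X.
After rotation 1 (CCW):
X..
XXX
After rotation 2 (CCW):
.X
.X
XX
After rotation 3 (CCW):
XXX
..X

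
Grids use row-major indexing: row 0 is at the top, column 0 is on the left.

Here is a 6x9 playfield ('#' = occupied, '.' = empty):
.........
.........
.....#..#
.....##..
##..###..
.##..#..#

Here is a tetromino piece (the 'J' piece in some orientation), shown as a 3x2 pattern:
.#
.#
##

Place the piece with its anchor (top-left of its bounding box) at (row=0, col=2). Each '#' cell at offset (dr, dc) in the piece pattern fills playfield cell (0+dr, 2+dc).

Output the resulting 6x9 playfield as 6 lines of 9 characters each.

Fill (0+0,2+1) = (0,3)
Fill (0+1,2+1) = (1,3)
Fill (0+2,2+0) = (2,2)
Fill (0+2,2+1) = (2,3)

Answer: ...#.....
...#.....
..##.#..#
.....##..
##..###..
.##..#..#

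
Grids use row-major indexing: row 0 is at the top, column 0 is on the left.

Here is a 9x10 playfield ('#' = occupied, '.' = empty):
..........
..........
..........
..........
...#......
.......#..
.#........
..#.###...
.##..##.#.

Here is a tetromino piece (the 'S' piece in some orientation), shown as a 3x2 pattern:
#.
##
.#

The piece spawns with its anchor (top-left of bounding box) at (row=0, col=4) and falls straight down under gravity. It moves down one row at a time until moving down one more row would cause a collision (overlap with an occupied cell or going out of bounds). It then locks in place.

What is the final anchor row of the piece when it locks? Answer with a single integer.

Answer: 4

Derivation:
Spawn at (row=0, col=4). Try each row:
  row 0: fits
  row 1: fits
  row 2: fits
  row 3: fits
  row 4: fits
  row 5: blocked -> lock at row 4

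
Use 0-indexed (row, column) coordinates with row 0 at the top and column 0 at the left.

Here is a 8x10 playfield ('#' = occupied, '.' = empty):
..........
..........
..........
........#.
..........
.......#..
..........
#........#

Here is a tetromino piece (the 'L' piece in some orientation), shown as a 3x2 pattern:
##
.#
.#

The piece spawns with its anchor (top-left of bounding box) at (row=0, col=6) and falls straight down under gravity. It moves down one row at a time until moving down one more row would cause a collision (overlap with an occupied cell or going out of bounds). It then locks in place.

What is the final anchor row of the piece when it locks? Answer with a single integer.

Spawn at (row=0, col=6). Try each row:
  row 0: fits
  row 1: fits
  row 2: fits
  row 3: blocked -> lock at row 2

Answer: 2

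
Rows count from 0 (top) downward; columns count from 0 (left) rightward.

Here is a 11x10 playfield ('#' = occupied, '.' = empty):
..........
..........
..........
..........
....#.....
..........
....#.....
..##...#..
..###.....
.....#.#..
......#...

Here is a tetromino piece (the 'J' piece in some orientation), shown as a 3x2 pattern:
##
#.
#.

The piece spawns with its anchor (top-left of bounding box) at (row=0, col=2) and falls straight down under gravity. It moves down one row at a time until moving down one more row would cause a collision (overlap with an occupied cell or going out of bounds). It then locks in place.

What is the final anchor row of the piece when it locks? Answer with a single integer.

Spawn at (row=0, col=2). Try each row:
  row 0: fits
  row 1: fits
  row 2: fits
  row 3: fits
  row 4: fits
  row 5: blocked -> lock at row 4

Answer: 4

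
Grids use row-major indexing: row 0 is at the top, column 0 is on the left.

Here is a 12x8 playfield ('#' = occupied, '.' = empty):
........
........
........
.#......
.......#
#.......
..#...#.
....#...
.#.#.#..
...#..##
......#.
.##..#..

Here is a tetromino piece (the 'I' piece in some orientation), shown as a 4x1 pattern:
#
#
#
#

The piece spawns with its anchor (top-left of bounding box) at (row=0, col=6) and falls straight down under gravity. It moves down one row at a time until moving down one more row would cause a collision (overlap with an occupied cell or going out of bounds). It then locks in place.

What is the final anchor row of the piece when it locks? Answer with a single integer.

Spawn at (row=0, col=6). Try each row:
  row 0: fits
  row 1: fits
  row 2: fits
  row 3: blocked -> lock at row 2

Answer: 2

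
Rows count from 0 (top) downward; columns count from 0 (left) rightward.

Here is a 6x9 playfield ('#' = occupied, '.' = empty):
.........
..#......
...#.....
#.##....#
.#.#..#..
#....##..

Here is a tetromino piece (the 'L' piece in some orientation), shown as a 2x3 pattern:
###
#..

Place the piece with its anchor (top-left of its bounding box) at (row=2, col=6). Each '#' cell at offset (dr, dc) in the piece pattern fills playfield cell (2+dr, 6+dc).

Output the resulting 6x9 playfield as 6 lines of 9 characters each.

Answer: .........
..#......
...#..###
#.##..#.#
.#.#..#..
#....##..

Derivation:
Fill (2+0,6+0) = (2,6)
Fill (2+0,6+1) = (2,7)
Fill (2+0,6+2) = (2,8)
Fill (2+1,6+0) = (3,6)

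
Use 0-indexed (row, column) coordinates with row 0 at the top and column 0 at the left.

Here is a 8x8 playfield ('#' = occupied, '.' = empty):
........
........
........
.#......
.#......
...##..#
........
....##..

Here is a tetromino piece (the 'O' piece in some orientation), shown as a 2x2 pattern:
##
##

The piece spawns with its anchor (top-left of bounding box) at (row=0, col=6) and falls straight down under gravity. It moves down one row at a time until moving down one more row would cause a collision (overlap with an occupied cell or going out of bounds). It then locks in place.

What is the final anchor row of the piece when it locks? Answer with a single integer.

Spawn at (row=0, col=6). Try each row:
  row 0: fits
  row 1: fits
  row 2: fits
  row 3: fits
  row 4: blocked -> lock at row 3

Answer: 3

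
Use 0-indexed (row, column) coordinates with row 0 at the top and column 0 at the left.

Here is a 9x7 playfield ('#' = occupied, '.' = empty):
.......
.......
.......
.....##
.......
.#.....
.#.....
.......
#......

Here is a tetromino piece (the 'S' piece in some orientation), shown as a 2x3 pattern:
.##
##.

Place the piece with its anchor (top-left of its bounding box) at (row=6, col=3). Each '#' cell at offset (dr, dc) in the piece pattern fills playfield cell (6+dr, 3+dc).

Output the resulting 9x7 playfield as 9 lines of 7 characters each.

Fill (6+0,3+1) = (6,4)
Fill (6+0,3+2) = (6,5)
Fill (6+1,3+0) = (7,3)
Fill (6+1,3+1) = (7,4)

Answer: .......
.......
.......
.....##
.......
.#.....
.#..##.
...##..
#......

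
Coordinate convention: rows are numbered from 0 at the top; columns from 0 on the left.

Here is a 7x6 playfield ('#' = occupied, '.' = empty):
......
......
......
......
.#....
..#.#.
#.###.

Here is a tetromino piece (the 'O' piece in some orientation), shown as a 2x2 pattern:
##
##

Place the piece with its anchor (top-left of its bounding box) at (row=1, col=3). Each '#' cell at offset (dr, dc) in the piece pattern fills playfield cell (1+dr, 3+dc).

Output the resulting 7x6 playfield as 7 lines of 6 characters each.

Answer: ......
...##.
...##.
......
.#....
..#.#.
#.###.

Derivation:
Fill (1+0,3+0) = (1,3)
Fill (1+0,3+1) = (1,4)
Fill (1+1,3+0) = (2,3)
Fill (1+1,3+1) = (2,4)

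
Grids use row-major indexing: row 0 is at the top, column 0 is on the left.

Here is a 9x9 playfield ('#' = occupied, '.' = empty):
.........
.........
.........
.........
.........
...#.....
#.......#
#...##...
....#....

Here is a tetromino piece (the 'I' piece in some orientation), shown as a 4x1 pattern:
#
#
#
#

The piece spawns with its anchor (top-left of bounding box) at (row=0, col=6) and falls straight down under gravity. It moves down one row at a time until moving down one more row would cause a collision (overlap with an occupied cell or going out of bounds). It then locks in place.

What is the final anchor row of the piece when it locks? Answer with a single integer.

Spawn at (row=0, col=6). Try each row:
  row 0: fits
  row 1: fits
  row 2: fits
  row 3: fits
  row 4: fits
  row 5: fits
  row 6: blocked -> lock at row 5

Answer: 5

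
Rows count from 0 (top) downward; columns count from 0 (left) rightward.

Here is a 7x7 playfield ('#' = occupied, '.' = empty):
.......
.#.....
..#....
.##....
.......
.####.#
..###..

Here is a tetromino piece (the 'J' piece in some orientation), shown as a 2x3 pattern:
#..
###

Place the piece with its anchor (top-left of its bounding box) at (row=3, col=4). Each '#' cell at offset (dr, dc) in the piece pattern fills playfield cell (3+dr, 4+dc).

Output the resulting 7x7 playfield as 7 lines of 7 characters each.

Fill (3+0,4+0) = (3,4)
Fill (3+1,4+0) = (4,4)
Fill (3+1,4+1) = (4,5)
Fill (3+1,4+2) = (4,6)

Answer: .......
.#.....
..#....
.##.#..
....###
.####.#
..###..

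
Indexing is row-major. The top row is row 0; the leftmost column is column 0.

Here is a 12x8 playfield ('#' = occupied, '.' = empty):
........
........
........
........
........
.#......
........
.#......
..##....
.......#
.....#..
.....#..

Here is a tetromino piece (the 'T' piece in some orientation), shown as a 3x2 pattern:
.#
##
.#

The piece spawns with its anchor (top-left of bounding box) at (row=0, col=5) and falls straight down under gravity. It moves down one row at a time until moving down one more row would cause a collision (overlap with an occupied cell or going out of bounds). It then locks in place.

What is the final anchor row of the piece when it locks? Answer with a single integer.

Spawn at (row=0, col=5). Try each row:
  row 0: fits
  row 1: fits
  row 2: fits
  row 3: fits
  row 4: fits
  row 5: fits
  row 6: fits
  row 7: fits
  row 8: fits
  row 9: blocked -> lock at row 8

Answer: 8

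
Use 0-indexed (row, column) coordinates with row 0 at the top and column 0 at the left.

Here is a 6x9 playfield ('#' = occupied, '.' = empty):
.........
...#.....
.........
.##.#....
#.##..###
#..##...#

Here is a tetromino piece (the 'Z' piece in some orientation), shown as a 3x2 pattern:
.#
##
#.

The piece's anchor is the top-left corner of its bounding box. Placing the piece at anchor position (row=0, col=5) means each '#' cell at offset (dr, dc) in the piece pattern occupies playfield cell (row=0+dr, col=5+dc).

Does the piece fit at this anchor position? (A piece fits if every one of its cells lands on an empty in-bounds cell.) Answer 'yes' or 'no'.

Answer: yes

Derivation:
Check each piece cell at anchor (0, 5):
  offset (0,1) -> (0,6): empty -> OK
  offset (1,0) -> (1,5): empty -> OK
  offset (1,1) -> (1,6): empty -> OK
  offset (2,0) -> (2,5): empty -> OK
All cells valid: yes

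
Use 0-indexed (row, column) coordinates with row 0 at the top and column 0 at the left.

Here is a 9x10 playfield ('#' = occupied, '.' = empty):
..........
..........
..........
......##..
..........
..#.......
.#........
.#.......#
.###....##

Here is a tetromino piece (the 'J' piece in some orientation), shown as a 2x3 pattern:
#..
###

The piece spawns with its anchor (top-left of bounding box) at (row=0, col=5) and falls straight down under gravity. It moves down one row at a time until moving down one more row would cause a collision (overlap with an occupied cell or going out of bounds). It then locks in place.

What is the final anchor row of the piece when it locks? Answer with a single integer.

Spawn at (row=0, col=5). Try each row:
  row 0: fits
  row 1: fits
  row 2: blocked -> lock at row 1

Answer: 1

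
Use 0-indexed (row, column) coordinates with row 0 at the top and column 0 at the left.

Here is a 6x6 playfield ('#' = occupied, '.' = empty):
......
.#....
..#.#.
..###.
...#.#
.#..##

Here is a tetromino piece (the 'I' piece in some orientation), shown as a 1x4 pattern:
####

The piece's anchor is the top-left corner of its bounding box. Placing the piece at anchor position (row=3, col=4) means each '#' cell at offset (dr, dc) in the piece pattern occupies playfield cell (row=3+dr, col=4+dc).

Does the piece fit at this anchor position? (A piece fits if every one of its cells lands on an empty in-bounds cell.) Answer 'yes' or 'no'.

Answer: no

Derivation:
Check each piece cell at anchor (3, 4):
  offset (0,0) -> (3,4): occupied ('#') -> FAIL
  offset (0,1) -> (3,5): empty -> OK
  offset (0,2) -> (3,6): out of bounds -> FAIL
  offset (0,3) -> (3,7): out of bounds -> FAIL
All cells valid: no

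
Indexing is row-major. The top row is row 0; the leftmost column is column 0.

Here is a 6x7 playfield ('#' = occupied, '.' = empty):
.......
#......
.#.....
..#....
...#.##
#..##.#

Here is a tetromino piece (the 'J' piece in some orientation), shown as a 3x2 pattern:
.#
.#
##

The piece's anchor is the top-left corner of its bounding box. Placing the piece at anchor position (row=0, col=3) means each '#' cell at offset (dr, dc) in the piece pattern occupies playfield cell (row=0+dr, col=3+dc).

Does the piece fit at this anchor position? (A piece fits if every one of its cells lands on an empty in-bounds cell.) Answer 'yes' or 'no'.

Answer: yes

Derivation:
Check each piece cell at anchor (0, 3):
  offset (0,1) -> (0,4): empty -> OK
  offset (1,1) -> (1,4): empty -> OK
  offset (2,0) -> (2,3): empty -> OK
  offset (2,1) -> (2,4): empty -> OK
All cells valid: yes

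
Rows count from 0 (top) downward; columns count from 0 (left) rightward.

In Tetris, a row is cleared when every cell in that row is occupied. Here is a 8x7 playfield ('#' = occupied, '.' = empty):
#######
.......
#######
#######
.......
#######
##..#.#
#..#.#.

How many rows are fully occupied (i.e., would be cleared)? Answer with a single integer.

Check each row:
  row 0: 0 empty cells -> FULL (clear)
  row 1: 7 empty cells -> not full
  row 2: 0 empty cells -> FULL (clear)
  row 3: 0 empty cells -> FULL (clear)
  row 4: 7 empty cells -> not full
  row 5: 0 empty cells -> FULL (clear)
  row 6: 3 empty cells -> not full
  row 7: 4 empty cells -> not full
Total rows cleared: 4

Answer: 4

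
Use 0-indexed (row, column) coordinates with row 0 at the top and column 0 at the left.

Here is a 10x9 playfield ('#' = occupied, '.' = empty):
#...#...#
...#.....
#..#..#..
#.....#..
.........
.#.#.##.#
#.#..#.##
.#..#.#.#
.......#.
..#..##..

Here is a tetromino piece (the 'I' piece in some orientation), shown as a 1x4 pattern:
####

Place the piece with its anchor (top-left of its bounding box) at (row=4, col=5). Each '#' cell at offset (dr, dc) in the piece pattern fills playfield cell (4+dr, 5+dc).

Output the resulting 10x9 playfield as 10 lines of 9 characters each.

Answer: #...#...#
...#.....
#..#..#..
#.....#..
.....####
.#.#.##.#
#.#..#.##
.#..#.#.#
.......#.
..#..##..

Derivation:
Fill (4+0,5+0) = (4,5)
Fill (4+0,5+1) = (4,6)
Fill (4+0,5+2) = (4,7)
Fill (4+0,5+3) = (4,8)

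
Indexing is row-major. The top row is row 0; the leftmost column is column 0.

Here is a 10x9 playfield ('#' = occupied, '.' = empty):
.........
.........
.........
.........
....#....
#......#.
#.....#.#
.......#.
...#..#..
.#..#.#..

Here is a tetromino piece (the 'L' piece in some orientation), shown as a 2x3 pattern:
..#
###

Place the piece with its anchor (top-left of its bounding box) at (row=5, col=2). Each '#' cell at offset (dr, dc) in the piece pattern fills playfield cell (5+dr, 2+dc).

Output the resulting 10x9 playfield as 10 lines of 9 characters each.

Fill (5+0,2+2) = (5,4)
Fill (5+1,2+0) = (6,2)
Fill (5+1,2+1) = (6,3)
Fill (5+1,2+2) = (6,4)

Answer: .........
.........
.........
.........
....#....
#...#..#.
#.###.#.#
.......#.
...#..#..
.#..#.#..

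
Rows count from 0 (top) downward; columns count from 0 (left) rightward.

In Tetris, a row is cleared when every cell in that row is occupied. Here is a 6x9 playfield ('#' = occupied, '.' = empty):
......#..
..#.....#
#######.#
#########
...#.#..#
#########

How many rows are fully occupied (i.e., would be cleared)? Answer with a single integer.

Answer: 2

Derivation:
Check each row:
  row 0: 8 empty cells -> not full
  row 1: 7 empty cells -> not full
  row 2: 1 empty cell -> not full
  row 3: 0 empty cells -> FULL (clear)
  row 4: 6 empty cells -> not full
  row 5: 0 empty cells -> FULL (clear)
Total rows cleared: 2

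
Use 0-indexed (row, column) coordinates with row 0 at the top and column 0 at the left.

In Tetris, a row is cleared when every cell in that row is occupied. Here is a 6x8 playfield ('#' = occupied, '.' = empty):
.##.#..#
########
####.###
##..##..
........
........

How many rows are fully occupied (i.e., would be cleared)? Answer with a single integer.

Answer: 1

Derivation:
Check each row:
  row 0: 4 empty cells -> not full
  row 1: 0 empty cells -> FULL (clear)
  row 2: 1 empty cell -> not full
  row 3: 4 empty cells -> not full
  row 4: 8 empty cells -> not full
  row 5: 8 empty cells -> not full
Total rows cleared: 1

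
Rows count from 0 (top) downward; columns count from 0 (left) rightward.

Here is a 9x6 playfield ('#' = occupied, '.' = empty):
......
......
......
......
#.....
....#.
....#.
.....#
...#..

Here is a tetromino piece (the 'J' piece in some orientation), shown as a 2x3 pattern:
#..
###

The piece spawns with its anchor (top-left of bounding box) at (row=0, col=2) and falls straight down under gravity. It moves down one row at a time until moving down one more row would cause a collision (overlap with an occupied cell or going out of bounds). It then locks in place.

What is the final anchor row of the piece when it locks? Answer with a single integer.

Answer: 3

Derivation:
Spawn at (row=0, col=2). Try each row:
  row 0: fits
  row 1: fits
  row 2: fits
  row 3: fits
  row 4: blocked -> lock at row 3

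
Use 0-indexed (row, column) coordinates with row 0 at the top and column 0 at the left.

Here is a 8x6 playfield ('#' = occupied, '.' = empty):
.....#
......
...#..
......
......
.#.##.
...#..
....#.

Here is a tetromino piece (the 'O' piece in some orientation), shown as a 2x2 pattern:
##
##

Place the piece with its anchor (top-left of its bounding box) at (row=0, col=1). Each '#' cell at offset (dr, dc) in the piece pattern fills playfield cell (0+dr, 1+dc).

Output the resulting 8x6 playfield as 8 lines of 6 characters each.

Answer: .##..#
.##...
...#..
......
......
.#.##.
...#..
....#.

Derivation:
Fill (0+0,1+0) = (0,1)
Fill (0+0,1+1) = (0,2)
Fill (0+1,1+0) = (1,1)
Fill (0+1,1+1) = (1,2)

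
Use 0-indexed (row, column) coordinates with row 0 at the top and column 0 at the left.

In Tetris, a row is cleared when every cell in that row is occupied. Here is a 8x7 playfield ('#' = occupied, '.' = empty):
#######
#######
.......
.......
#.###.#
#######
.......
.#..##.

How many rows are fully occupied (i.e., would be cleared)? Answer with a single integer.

Answer: 3

Derivation:
Check each row:
  row 0: 0 empty cells -> FULL (clear)
  row 1: 0 empty cells -> FULL (clear)
  row 2: 7 empty cells -> not full
  row 3: 7 empty cells -> not full
  row 4: 2 empty cells -> not full
  row 5: 0 empty cells -> FULL (clear)
  row 6: 7 empty cells -> not full
  row 7: 4 empty cells -> not full
Total rows cleared: 3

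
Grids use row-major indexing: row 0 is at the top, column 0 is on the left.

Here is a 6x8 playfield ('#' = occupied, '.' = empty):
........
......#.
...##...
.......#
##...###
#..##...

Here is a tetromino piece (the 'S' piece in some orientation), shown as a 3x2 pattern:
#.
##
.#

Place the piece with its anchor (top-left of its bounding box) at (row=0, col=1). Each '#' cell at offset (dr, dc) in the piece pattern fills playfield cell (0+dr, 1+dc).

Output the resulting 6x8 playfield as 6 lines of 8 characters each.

Answer: .#......
.##...#.
..###...
.......#
##...###
#..##...

Derivation:
Fill (0+0,1+0) = (0,1)
Fill (0+1,1+0) = (1,1)
Fill (0+1,1+1) = (1,2)
Fill (0+2,1+1) = (2,2)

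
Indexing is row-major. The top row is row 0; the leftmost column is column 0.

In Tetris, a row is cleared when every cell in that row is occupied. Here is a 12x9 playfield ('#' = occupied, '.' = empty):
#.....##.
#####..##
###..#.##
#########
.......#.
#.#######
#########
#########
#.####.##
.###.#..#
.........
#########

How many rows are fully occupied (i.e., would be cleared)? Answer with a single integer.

Check each row:
  row 0: 6 empty cells -> not full
  row 1: 2 empty cells -> not full
  row 2: 3 empty cells -> not full
  row 3: 0 empty cells -> FULL (clear)
  row 4: 8 empty cells -> not full
  row 5: 1 empty cell -> not full
  row 6: 0 empty cells -> FULL (clear)
  row 7: 0 empty cells -> FULL (clear)
  row 8: 2 empty cells -> not full
  row 9: 4 empty cells -> not full
  row 10: 9 empty cells -> not full
  row 11: 0 empty cells -> FULL (clear)
Total rows cleared: 4

Answer: 4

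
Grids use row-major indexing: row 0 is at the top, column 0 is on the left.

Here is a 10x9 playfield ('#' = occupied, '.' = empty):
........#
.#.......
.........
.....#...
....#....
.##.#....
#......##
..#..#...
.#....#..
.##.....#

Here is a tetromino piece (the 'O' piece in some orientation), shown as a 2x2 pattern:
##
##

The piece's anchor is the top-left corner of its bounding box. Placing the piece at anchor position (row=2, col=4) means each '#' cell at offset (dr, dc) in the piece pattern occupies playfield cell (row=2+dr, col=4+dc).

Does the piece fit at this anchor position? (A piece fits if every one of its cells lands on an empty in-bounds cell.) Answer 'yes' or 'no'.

Answer: no

Derivation:
Check each piece cell at anchor (2, 4):
  offset (0,0) -> (2,4): empty -> OK
  offset (0,1) -> (2,5): empty -> OK
  offset (1,0) -> (3,4): empty -> OK
  offset (1,1) -> (3,5): occupied ('#') -> FAIL
All cells valid: no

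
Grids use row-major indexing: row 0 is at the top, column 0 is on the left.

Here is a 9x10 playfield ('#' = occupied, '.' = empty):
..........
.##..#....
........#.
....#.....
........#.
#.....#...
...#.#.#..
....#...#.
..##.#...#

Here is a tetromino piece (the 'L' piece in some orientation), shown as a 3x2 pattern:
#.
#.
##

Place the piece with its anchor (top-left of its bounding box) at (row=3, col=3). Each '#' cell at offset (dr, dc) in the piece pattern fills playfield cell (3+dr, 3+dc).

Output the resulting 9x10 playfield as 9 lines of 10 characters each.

Answer: ..........
.##..#....
........#.
...##.....
...#....#.
#..##.#...
...#.#.#..
....#...#.
..##.#...#

Derivation:
Fill (3+0,3+0) = (3,3)
Fill (3+1,3+0) = (4,3)
Fill (3+2,3+0) = (5,3)
Fill (3+2,3+1) = (5,4)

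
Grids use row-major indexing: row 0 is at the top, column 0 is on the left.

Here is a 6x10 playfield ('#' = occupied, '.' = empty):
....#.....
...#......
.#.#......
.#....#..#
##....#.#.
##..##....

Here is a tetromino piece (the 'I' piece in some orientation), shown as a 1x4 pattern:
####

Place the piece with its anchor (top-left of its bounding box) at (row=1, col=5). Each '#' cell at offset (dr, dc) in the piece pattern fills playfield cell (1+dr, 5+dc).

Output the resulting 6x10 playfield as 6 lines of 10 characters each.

Fill (1+0,5+0) = (1,5)
Fill (1+0,5+1) = (1,6)
Fill (1+0,5+2) = (1,7)
Fill (1+0,5+3) = (1,8)

Answer: ....#.....
...#.####.
.#.#......
.#....#..#
##....#.#.
##..##....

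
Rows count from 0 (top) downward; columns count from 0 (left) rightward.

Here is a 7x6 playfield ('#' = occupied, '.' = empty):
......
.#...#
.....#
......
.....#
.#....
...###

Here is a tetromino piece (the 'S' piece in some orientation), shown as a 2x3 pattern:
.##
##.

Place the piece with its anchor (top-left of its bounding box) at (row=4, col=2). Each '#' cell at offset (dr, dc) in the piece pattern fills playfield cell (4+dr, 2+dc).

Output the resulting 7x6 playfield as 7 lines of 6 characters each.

Answer: ......
.#...#
.....#
......
...###
.###..
...###

Derivation:
Fill (4+0,2+1) = (4,3)
Fill (4+0,2+2) = (4,4)
Fill (4+1,2+0) = (5,2)
Fill (4+1,2+1) = (5,3)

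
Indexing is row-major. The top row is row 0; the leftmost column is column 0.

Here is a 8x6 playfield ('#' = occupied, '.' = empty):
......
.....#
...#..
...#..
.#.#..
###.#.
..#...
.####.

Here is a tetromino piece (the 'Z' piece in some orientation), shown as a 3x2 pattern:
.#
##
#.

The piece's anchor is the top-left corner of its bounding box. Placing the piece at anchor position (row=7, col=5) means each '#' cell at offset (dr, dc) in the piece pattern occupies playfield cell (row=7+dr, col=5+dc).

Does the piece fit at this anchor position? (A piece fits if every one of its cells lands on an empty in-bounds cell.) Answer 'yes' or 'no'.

Check each piece cell at anchor (7, 5):
  offset (0,1) -> (7,6): out of bounds -> FAIL
  offset (1,0) -> (8,5): out of bounds -> FAIL
  offset (1,1) -> (8,6): out of bounds -> FAIL
  offset (2,0) -> (9,5): out of bounds -> FAIL
All cells valid: no

Answer: no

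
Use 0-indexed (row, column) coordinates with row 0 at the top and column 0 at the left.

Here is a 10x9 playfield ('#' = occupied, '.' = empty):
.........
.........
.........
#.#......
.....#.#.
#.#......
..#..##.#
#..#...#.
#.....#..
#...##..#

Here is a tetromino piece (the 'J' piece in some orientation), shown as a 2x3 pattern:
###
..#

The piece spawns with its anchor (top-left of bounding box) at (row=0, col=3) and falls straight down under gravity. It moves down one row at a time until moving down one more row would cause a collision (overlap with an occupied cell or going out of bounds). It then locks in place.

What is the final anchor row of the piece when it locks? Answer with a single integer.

Spawn at (row=0, col=3). Try each row:
  row 0: fits
  row 1: fits
  row 2: fits
  row 3: blocked -> lock at row 2

Answer: 2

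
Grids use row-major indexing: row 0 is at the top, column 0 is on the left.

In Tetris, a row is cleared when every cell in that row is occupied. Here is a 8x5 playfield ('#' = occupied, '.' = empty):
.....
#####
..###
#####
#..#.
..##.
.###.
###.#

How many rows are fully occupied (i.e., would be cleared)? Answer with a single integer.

Check each row:
  row 0: 5 empty cells -> not full
  row 1: 0 empty cells -> FULL (clear)
  row 2: 2 empty cells -> not full
  row 3: 0 empty cells -> FULL (clear)
  row 4: 3 empty cells -> not full
  row 5: 3 empty cells -> not full
  row 6: 2 empty cells -> not full
  row 7: 1 empty cell -> not full
Total rows cleared: 2

Answer: 2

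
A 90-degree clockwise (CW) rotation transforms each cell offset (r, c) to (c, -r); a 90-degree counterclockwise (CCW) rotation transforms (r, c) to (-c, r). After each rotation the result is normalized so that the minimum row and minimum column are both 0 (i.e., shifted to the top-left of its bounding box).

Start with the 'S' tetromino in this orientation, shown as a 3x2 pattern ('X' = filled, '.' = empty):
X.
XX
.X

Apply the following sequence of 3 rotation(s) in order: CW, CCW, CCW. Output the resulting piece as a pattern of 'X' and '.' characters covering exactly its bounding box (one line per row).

Answer: .XX
XX.

Derivation:
Start:
X.
XX
.X
After rotation 1 (CW):
.XX
XX.
After rotation 2 (CCW):
X.
XX
.X
After rotation 3 (CCW):
.XX
XX.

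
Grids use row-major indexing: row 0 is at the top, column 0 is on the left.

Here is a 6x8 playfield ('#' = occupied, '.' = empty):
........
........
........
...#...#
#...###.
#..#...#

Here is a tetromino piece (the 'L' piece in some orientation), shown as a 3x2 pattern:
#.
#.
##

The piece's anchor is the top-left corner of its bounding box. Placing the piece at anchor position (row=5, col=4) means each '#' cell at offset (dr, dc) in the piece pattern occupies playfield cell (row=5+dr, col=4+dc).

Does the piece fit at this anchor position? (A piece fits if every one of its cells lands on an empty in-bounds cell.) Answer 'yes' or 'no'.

Answer: no

Derivation:
Check each piece cell at anchor (5, 4):
  offset (0,0) -> (5,4): empty -> OK
  offset (1,0) -> (6,4): out of bounds -> FAIL
  offset (2,0) -> (7,4): out of bounds -> FAIL
  offset (2,1) -> (7,5): out of bounds -> FAIL
All cells valid: no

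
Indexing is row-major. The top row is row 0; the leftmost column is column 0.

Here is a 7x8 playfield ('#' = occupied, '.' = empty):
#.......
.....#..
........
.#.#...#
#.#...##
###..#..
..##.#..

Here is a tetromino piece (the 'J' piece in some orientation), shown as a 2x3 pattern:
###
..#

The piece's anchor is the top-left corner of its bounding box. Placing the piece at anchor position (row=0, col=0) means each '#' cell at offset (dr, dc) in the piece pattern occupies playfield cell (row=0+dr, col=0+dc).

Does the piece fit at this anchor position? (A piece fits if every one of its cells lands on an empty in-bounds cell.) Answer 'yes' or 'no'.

Answer: no

Derivation:
Check each piece cell at anchor (0, 0):
  offset (0,0) -> (0,0): occupied ('#') -> FAIL
  offset (0,1) -> (0,1): empty -> OK
  offset (0,2) -> (0,2): empty -> OK
  offset (1,2) -> (1,2): empty -> OK
All cells valid: no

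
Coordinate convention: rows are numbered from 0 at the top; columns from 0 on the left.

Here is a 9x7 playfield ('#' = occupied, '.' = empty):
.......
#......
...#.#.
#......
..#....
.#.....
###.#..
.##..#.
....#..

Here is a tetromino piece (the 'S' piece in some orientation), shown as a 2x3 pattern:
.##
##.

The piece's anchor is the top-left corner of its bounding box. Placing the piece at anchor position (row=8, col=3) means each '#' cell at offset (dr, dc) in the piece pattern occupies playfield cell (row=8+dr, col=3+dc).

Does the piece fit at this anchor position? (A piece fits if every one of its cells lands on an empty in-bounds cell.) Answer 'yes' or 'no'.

Check each piece cell at anchor (8, 3):
  offset (0,1) -> (8,4): occupied ('#') -> FAIL
  offset (0,2) -> (8,5): empty -> OK
  offset (1,0) -> (9,3): out of bounds -> FAIL
  offset (1,1) -> (9,4): out of bounds -> FAIL
All cells valid: no

Answer: no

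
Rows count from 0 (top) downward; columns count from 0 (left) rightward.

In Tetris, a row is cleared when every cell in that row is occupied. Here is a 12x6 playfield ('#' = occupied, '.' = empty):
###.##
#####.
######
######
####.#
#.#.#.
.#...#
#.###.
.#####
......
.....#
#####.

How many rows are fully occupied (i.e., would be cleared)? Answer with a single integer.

Answer: 2

Derivation:
Check each row:
  row 0: 1 empty cell -> not full
  row 1: 1 empty cell -> not full
  row 2: 0 empty cells -> FULL (clear)
  row 3: 0 empty cells -> FULL (clear)
  row 4: 1 empty cell -> not full
  row 5: 3 empty cells -> not full
  row 6: 4 empty cells -> not full
  row 7: 2 empty cells -> not full
  row 8: 1 empty cell -> not full
  row 9: 6 empty cells -> not full
  row 10: 5 empty cells -> not full
  row 11: 1 empty cell -> not full
Total rows cleared: 2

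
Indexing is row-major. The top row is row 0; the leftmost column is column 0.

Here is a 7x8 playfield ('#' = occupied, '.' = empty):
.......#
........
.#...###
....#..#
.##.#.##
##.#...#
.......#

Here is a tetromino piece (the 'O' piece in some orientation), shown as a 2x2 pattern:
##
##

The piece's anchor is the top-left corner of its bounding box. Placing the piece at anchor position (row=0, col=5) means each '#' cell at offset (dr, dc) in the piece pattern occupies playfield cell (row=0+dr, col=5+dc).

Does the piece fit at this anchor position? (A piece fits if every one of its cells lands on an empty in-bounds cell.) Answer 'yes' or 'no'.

Check each piece cell at anchor (0, 5):
  offset (0,0) -> (0,5): empty -> OK
  offset (0,1) -> (0,6): empty -> OK
  offset (1,0) -> (1,5): empty -> OK
  offset (1,1) -> (1,6): empty -> OK
All cells valid: yes

Answer: yes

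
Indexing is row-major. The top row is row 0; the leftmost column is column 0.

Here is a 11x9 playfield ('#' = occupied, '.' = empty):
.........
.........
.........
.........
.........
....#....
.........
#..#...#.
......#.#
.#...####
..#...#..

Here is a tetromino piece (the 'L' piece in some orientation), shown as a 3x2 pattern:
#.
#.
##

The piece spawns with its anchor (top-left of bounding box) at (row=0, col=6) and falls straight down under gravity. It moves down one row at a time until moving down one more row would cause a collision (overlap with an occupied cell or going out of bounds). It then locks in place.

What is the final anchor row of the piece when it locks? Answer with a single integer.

Answer: 4

Derivation:
Spawn at (row=0, col=6). Try each row:
  row 0: fits
  row 1: fits
  row 2: fits
  row 3: fits
  row 4: fits
  row 5: blocked -> lock at row 4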